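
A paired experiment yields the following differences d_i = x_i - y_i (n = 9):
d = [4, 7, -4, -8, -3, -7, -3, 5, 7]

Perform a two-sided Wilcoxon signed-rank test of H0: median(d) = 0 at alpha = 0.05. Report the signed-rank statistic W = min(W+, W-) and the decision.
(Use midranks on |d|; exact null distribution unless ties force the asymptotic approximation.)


Step 1: Drop any zero differences (none here) and take |d_i|.
|d| = [4, 7, 4, 8, 3, 7, 3, 5, 7]
Step 2: Midrank |d_i| (ties get averaged ranks).
ranks: |4|->3.5, |7|->7, |4|->3.5, |8|->9, |3|->1.5, |7|->7, |3|->1.5, |5|->5, |7|->7
Step 3: Attach original signs; sum ranks with positive sign and with negative sign.
W+ = 3.5 + 7 + 5 + 7 = 22.5
W- = 3.5 + 9 + 1.5 + 7 + 1.5 = 22.5
(Check: W+ + W- = 45 should equal n(n+1)/2 = 45.)
Step 4: Test statistic W = min(W+, W-) = 22.5.
Step 5: Ties in |d|, so use the tie-corrected normal approximation.
        E[W] = n(n+1)/4 = 9*10/4 = 22.5.
        Tie groups: |d|=3 (t=2), |d|=4 (t=2), |d|=7 (t=3); sum(t^3 - t) = 36.
        Var[W] = n(n+1)(2n+1)/24 - sum(t^3-t)/48 = 1710/24 - 36/48 = 70.5.
        z = (W - E[W]) / sqrt(Var[W]) = (22.5 - 22.5) / 8.3964 = 0.0000.
        Two-sided p = 2*Phi(z) = 1.000000.
Step 6: alpha = 0.05. fail to reject H0.

W+ = 22.5, W- = 22.5, W = min = 22.5, p = 1.000000, fail to reject H0.


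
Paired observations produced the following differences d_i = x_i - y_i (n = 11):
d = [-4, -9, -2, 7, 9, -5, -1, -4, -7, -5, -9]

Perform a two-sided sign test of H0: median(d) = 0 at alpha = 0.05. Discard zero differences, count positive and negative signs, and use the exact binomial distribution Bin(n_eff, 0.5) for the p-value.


Step 1: Discard zero differences. Original n = 11; n_eff = number of nonzero differences = 11.
Nonzero differences (with sign): -4, -9, -2, +7, +9, -5, -1, -4, -7, -5, -9
Step 2: Count signs: positive = 2, negative = 9.
Step 3: Under H0: P(positive) = 0.5, so the number of positives S ~ Bin(11, 0.5).
Step 4: Two-sided exact p-value = sum of Bin(11,0.5) probabilities at or below the observed probability = 0.065430.
Step 5: alpha = 0.05. fail to reject H0.

n_eff = 11, pos = 2, neg = 9, p = 0.065430, fail to reject H0.


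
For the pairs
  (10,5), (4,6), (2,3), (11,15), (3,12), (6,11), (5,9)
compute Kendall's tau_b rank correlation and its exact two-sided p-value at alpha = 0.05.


Step 1: Enumerate the 21 unordered pairs (i,j) with i<j and classify each by sign(x_j-x_i) * sign(y_j-y_i).
  (1,2):dx=-6,dy=+1->D; (1,3):dx=-8,dy=-2->C; (1,4):dx=+1,dy=+10->C; (1,5):dx=-7,dy=+7->D
  (1,6):dx=-4,dy=+6->D; (1,7):dx=-5,dy=+4->D; (2,3):dx=-2,dy=-3->C; (2,4):dx=+7,dy=+9->C
  (2,5):dx=-1,dy=+6->D; (2,6):dx=+2,dy=+5->C; (2,7):dx=+1,dy=+3->C; (3,4):dx=+9,dy=+12->C
  (3,5):dx=+1,dy=+9->C; (3,6):dx=+4,dy=+8->C; (3,7):dx=+3,dy=+6->C; (4,5):dx=-8,dy=-3->C
  (4,6):dx=-5,dy=-4->C; (4,7):dx=-6,dy=-6->C; (5,6):dx=+3,dy=-1->D; (5,7):dx=+2,dy=-3->D
  (6,7):dx=-1,dy=-2->C
Step 2: C = 14, D = 7, total pairs = 21.
Step 3: tau = (C - D)/(n(n-1)/2) = (14 - 7)/21 = 0.333333.
Step 4: Exact two-sided p-value (enumerate n! = 5040 permutations of y under H0): p = 0.381349.
Step 5: alpha = 0.05. fail to reject H0.

tau_b = 0.3333 (C=14, D=7), p = 0.381349, fail to reject H0.


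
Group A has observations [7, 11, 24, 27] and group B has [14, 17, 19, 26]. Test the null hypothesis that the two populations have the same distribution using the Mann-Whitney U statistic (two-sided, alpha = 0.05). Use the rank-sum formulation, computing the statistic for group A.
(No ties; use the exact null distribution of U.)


Step 1: Combine and sort all 8 observations; assign midranks.
sorted (value, group): (7,X), (11,X), (14,Y), (17,Y), (19,Y), (24,X), (26,Y), (27,X)
ranks: 7->1, 11->2, 14->3, 17->4, 19->5, 24->6, 26->7, 27->8
Step 2: Rank sum for X: R1 = 1 + 2 + 6 + 8 = 17.
Step 3: U_X = R1 - n1(n1+1)/2 = 17 - 4*5/2 = 17 - 10 = 7.
       U_Y = n1*n2 - U_X = 16 - 7 = 9.
Step 4: No ties, so the exact null distribution of U (based on enumerating the C(8,4) = 70 equally likely rank assignments) gives the two-sided p-value.
Step 5: p-value = 0.885714; compare to alpha = 0.05. fail to reject H0.

U_X = 7, p = 0.885714, fail to reject H0 at alpha = 0.05.


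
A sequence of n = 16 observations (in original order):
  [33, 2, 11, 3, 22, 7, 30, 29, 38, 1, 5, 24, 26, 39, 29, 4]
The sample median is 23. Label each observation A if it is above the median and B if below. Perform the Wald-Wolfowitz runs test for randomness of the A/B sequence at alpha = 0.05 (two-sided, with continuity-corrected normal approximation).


Step 1: Compute median = 23; label A = above, B = below.
Labels in order: ABBBBBAAABBAAAAB  (n_A = 8, n_B = 8)
Step 2: Count runs R = 6.
Step 3: Under H0 (random ordering), E[R] = 2*n_A*n_B/(n_A+n_B) + 1 = 2*8*8/16 + 1 = 9.0000.
        Var[R] = 2*n_A*n_B*(2*n_A*n_B - n_A - n_B) / ((n_A+n_B)^2 * (n_A+n_B-1)) = 14336/3840 = 3.7333.
        SD[R] = 1.9322.
Step 4: Continuity-corrected z = (R + 0.5 - E[R]) / SD[R] = (6 + 0.5 - 9.0000) / 1.9322 = -1.2939.
Step 5: Two-sided p-value via normal approximation = 2*(1 - Phi(|z|)) = 0.195709.
Step 6: alpha = 0.05. fail to reject H0.

R = 6, z = -1.2939, p = 0.195709, fail to reject H0.


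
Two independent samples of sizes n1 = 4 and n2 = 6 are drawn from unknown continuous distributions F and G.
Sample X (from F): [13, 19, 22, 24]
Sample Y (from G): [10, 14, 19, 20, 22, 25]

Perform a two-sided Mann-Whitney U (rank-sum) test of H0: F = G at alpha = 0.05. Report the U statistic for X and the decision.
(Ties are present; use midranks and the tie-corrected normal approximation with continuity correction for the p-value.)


Step 1: Combine and sort all 10 observations; assign midranks.
sorted (value, group): (10,Y), (13,X), (14,Y), (19,X), (19,Y), (20,Y), (22,X), (22,Y), (24,X), (25,Y)
ranks: 10->1, 13->2, 14->3, 19->4.5, 19->4.5, 20->6, 22->7.5, 22->7.5, 24->9, 25->10
Step 2: Rank sum for X: R1 = 2 + 4.5 + 7.5 + 9 = 23.
Step 3: U_X = R1 - n1(n1+1)/2 = 23 - 4*5/2 = 23 - 10 = 13.
       U_Y = n1*n2 - U_X = 24 - 13 = 11.
Step 4: Ties are present, so use the tie-corrected normal approximation (with continuity correction) for the p-value.
Step 5: p-value = 0.914589; compare to alpha = 0.05. fail to reject H0.

U_X = 13, p = 0.914589, fail to reject H0 at alpha = 0.05.


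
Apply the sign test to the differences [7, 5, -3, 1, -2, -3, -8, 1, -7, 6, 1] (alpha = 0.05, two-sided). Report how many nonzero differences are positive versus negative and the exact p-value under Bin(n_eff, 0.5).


Step 1: Discard zero differences. Original n = 11; n_eff = number of nonzero differences = 11.
Nonzero differences (with sign): +7, +5, -3, +1, -2, -3, -8, +1, -7, +6, +1
Step 2: Count signs: positive = 6, negative = 5.
Step 3: Under H0: P(positive) = 0.5, so the number of positives S ~ Bin(11, 0.5).
Step 4: Two-sided exact p-value = sum of Bin(11,0.5) probabilities at or below the observed probability = 1.000000.
Step 5: alpha = 0.05. fail to reject H0.

n_eff = 11, pos = 6, neg = 5, p = 1.000000, fail to reject H0.


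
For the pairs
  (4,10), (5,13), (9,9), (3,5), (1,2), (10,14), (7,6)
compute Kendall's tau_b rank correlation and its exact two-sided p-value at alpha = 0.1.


Step 1: Enumerate the 21 unordered pairs (i,j) with i<j and classify each by sign(x_j-x_i) * sign(y_j-y_i).
  (1,2):dx=+1,dy=+3->C; (1,3):dx=+5,dy=-1->D; (1,4):dx=-1,dy=-5->C; (1,5):dx=-3,dy=-8->C
  (1,6):dx=+6,dy=+4->C; (1,7):dx=+3,dy=-4->D; (2,3):dx=+4,dy=-4->D; (2,4):dx=-2,dy=-8->C
  (2,5):dx=-4,dy=-11->C; (2,6):dx=+5,dy=+1->C; (2,7):dx=+2,dy=-7->D; (3,4):dx=-6,dy=-4->C
  (3,5):dx=-8,dy=-7->C; (3,6):dx=+1,dy=+5->C; (3,7):dx=-2,dy=-3->C; (4,5):dx=-2,dy=-3->C
  (4,6):dx=+7,dy=+9->C; (4,7):dx=+4,dy=+1->C; (5,6):dx=+9,dy=+12->C; (5,7):dx=+6,dy=+4->C
  (6,7):dx=-3,dy=-8->C
Step 2: C = 17, D = 4, total pairs = 21.
Step 3: tau = (C - D)/(n(n-1)/2) = (17 - 4)/21 = 0.619048.
Step 4: Exact two-sided p-value (enumerate n! = 5040 permutations of y under H0): p = 0.069048.
Step 5: alpha = 0.1. reject H0.

tau_b = 0.6190 (C=17, D=4), p = 0.069048, reject H0.


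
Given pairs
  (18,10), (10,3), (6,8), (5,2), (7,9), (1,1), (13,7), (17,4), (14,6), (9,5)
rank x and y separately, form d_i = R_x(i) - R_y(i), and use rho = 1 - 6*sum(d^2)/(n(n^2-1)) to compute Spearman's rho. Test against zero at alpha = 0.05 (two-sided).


Step 1: Rank x and y separately (midranks; no ties here).
rank(x): 18->10, 10->6, 6->3, 5->2, 7->4, 1->1, 13->7, 17->9, 14->8, 9->5
rank(y): 10->10, 3->3, 8->8, 2->2, 9->9, 1->1, 7->7, 4->4, 6->6, 5->5
Step 2: d_i = R_x(i) - R_y(i); compute d_i^2.
  (10-10)^2=0, (6-3)^2=9, (3-8)^2=25, (2-2)^2=0, (4-9)^2=25, (1-1)^2=0, (7-7)^2=0, (9-4)^2=25, (8-6)^2=4, (5-5)^2=0
sum(d^2) = 88.
Step 3: rho = 1 - 6*88 / (10*(10^2 - 1)) = 1 - 528/990 = 0.466667.
Step 4: Under H0, t = rho * sqrt((n-2)/(1-rho^2)) = 1.4924 ~ t(8).
Step 5: Two-sided p-value from the t-distribution with 8 df = 0.173939.
Step 6: alpha = 0.05. fail to reject H0.

rho = 0.4667, p = 0.173939, fail to reject H0 at alpha = 0.05.


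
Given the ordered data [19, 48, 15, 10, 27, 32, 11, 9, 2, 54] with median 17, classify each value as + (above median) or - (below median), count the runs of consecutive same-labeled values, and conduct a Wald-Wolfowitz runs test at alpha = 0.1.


Step 1: Compute median = 17; label A = above, B = below.
Labels in order: AABBAABBBA  (n_A = 5, n_B = 5)
Step 2: Count runs R = 5.
Step 3: Under H0 (random ordering), E[R] = 2*n_A*n_B/(n_A+n_B) + 1 = 2*5*5/10 + 1 = 6.0000.
        Var[R] = 2*n_A*n_B*(2*n_A*n_B - n_A - n_B) / ((n_A+n_B)^2 * (n_A+n_B-1)) = 2000/900 = 2.2222.
        SD[R] = 1.4907.
Step 4: Continuity-corrected z = (R + 0.5 - E[R]) / SD[R] = (5 + 0.5 - 6.0000) / 1.4907 = -0.3354.
Step 5: Two-sided p-value via normal approximation = 2*(1 - Phi(|z|)) = 0.737316.
Step 6: alpha = 0.1. fail to reject H0.

R = 5, z = -0.3354, p = 0.737316, fail to reject H0.


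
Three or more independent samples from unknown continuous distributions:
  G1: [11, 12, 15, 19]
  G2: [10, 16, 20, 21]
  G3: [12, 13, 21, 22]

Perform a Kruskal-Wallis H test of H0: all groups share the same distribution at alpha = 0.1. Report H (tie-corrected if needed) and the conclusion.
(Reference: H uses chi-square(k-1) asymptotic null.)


Step 1: Combine all N = 12 observations and assign midranks.
sorted (value, group, rank): (10,G2,1), (11,G1,2), (12,G1,3.5), (12,G3,3.5), (13,G3,5), (15,G1,6), (16,G2,7), (19,G1,8), (20,G2,9), (21,G2,10.5), (21,G3,10.5), (22,G3,12)
Step 2: Sum ranks within each group.
R_1 = 19.5 (n_1 = 4)
R_2 = 27.5 (n_2 = 4)
R_3 = 31 (n_3 = 4)
Step 3: H = 12/(N(N+1)) * sum(R_i^2/n_i) - 3(N+1)
     = 12/(12*13) * (19.5^2/4 + 27.5^2/4 + 31^2/4) - 3*13
     = 0.076923 * 524.375 - 39
     = 1.336538.
Step 4: Ties present; correction factor C = 1 - 12/(12^3 - 12) = 0.993007. Corrected H = 1.336538 / 0.993007 = 1.345951.
Step 5: Under H0, H ~ chi^2(2); p-value = 0.510188.
Step 6: alpha = 0.1. fail to reject H0.

H = 1.3460, df = 2, p = 0.510188, fail to reject H0.


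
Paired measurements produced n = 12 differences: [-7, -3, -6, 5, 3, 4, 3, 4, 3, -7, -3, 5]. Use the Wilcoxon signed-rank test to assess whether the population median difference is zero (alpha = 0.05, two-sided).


Step 1: Drop any zero differences (none here) and take |d_i|.
|d| = [7, 3, 6, 5, 3, 4, 3, 4, 3, 7, 3, 5]
Step 2: Midrank |d_i| (ties get averaged ranks).
ranks: |7|->11.5, |3|->3, |6|->10, |5|->8.5, |3|->3, |4|->6.5, |3|->3, |4|->6.5, |3|->3, |7|->11.5, |3|->3, |5|->8.5
Step 3: Attach original signs; sum ranks with positive sign and with negative sign.
W+ = 8.5 + 3 + 6.5 + 3 + 6.5 + 3 + 8.5 = 39
W- = 11.5 + 3 + 10 + 11.5 + 3 = 39
(Check: W+ + W- = 78 should equal n(n+1)/2 = 78.)
Step 4: Test statistic W = min(W+, W-) = 39.
Step 5: Ties in |d|, so use the tie-corrected normal approximation.
        E[W] = n(n+1)/4 = 12*13/4 = 39.
        Tie groups: |d|=3 (t=5), |d|=4 (t=2), |d|=5 (t=2), |d|=7 (t=2); sum(t^3 - t) = 138.
        Var[W] = n(n+1)(2n+1)/24 - sum(t^3-t)/48 = 3900/24 - 138/48 = 159.625.
        z = (W - E[W]) / sqrt(Var[W]) = (39 - 39) / 12.6343 = 0.0000.
        Two-sided p = 2*Phi(z) = 1.000000.
Step 6: alpha = 0.05. fail to reject H0.

W+ = 39, W- = 39, W = min = 39, p = 1.000000, fail to reject H0.


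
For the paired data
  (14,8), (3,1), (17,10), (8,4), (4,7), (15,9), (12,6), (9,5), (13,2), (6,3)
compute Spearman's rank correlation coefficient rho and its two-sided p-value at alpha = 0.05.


Step 1: Rank x and y separately (midranks; no ties here).
rank(x): 14->8, 3->1, 17->10, 8->4, 4->2, 15->9, 12->6, 9->5, 13->7, 6->3
rank(y): 8->8, 1->1, 10->10, 4->4, 7->7, 9->9, 6->6, 5->5, 2->2, 3->3
Step 2: d_i = R_x(i) - R_y(i); compute d_i^2.
  (8-8)^2=0, (1-1)^2=0, (10-10)^2=0, (4-4)^2=0, (2-7)^2=25, (9-9)^2=0, (6-6)^2=0, (5-5)^2=0, (7-2)^2=25, (3-3)^2=0
sum(d^2) = 50.
Step 3: rho = 1 - 6*50 / (10*(10^2 - 1)) = 1 - 300/990 = 0.696970.
Step 4: Under H0, t = rho * sqrt((n-2)/(1-rho^2)) = 2.7490 ~ t(8).
Step 5: Two-sided p-value from the t-distribution with 8 df = 0.025097.
Step 6: alpha = 0.05. reject H0.

rho = 0.6970, p = 0.025097, reject H0 at alpha = 0.05.


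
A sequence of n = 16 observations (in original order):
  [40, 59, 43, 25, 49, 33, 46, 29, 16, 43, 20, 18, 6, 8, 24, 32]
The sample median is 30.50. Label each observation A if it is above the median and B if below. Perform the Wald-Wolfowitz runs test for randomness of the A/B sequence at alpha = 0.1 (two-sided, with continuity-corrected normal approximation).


Step 1: Compute median = 30.50; label A = above, B = below.
Labels in order: AAABAAABBABBBBBA  (n_A = 8, n_B = 8)
Step 2: Count runs R = 7.
Step 3: Under H0 (random ordering), E[R] = 2*n_A*n_B/(n_A+n_B) + 1 = 2*8*8/16 + 1 = 9.0000.
        Var[R] = 2*n_A*n_B*(2*n_A*n_B - n_A - n_B) / ((n_A+n_B)^2 * (n_A+n_B-1)) = 14336/3840 = 3.7333.
        SD[R] = 1.9322.
Step 4: Continuity-corrected z = (R + 0.5 - E[R]) / SD[R] = (7 + 0.5 - 9.0000) / 1.9322 = -0.7763.
Step 5: Two-sided p-value via normal approximation = 2*(1 - Phi(|z|)) = 0.437558.
Step 6: alpha = 0.1. fail to reject H0.

R = 7, z = -0.7763, p = 0.437558, fail to reject H0.


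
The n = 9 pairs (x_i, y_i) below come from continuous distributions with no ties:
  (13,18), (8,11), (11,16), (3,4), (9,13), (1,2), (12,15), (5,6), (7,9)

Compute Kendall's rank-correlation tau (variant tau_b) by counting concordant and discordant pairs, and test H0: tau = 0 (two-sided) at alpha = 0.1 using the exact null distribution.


Step 1: Enumerate the 36 unordered pairs (i,j) with i<j and classify each by sign(x_j-x_i) * sign(y_j-y_i).
  (1,2):dx=-5,dy=-7->C; (1,3):dx=-2,dy=-2->C; (1,4):dx=-10,dy=-14->C; (1,5):dx=-4,dy=-5->C
  (1,6):dx=-12,dy=-16->C; (1,7):dx=-1,dy=-3->C; (1,8):dx=-8,dy=-12->C; (1,9):dx=-6,dy=-9->C
  (2,3):dx=+3,dy=+5->C; (2,4):dx=-5,dy=-7->C; (2,5):dx=+1,dy=+2->C; (2,6):dx=-7,dy=-9->C
  (2,7):dx=+4,dy=+4->C; (2,8):dx=-3,dy=-5->C; (2,9):dx=-1,dy=-2->C; (3,4):dx=-8,dy=-12->C
  (3,5):dx=-2,dy=-3->C; (3,6):dx=-10,dy=-14->C; (3,7):dx=+1,dy=-1->D; (3,8):dx=-6,dy=-10->C
  (3,9):dx=-4,dy=-7->C; (4,5):dx=+6,dy=+9->C; (4,6):dx=-2,dy=-2->C; (4,7):dx=+9,dy=+11->C
  (4,8):dx=+2,dy=+2->C; (4,9):dx=+4,dy=+5->C; (5,6):dx=-8,dy=-11->C; (5,7):dx=+3,dy=+2->C
  (5,8):dx=-4,dy=-7->C; (5,9):dx=-2,dy=-4->C; (6,7):dx=+11,dy=+13->C; (6,8):dx=+4,dy=+4->C
  (6,9):dx=+6,dy=+7->C; (7,8):dx=-7,dy=-9->C; (7,9):dx=-5,dy=-6->C; (8,9):dx=+2,dy=+3->C
Step 2: C = 35, D = 1, total pairs = 36.
Step 3: tau = (C - D)/(n(n-1)/2) = (35 - 1)/36 = 0.944444.
Step 4: Exact two-sided p-value (enumerate n! = 362880 permutations of y under H0): p = 0.000050.
Step 5: alpha = 0.1. reject H0.

tau_b = 0.9444 (C=35, D=1), p = 0.000050, reject H0.


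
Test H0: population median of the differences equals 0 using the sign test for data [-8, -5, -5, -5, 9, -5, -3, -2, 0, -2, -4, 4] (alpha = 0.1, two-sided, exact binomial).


Step 1: Discard zero differences. Original n = 12; n_eff = number of nonzero differences = 11.
Nonzero differences (with sign): -8, -5, -5, -5, +9, -5, -3, -2, -2, -4, +4
Step 2: Count signs: positive = 2, negative = 9.
Step 3: Under H0: P(positive) = 0.5, so the number of positives S ~ Bin(11, 0.5).
Step 4: Two-sided exact p-value = sum of Bin(11,0.5) probabilities at or below the observed probability = 0.065430.
Step 5: alpha = 0.1. reject H0.

n_eff = 11, pos = 2, neg = 9, p = 0.065430, reject H0.


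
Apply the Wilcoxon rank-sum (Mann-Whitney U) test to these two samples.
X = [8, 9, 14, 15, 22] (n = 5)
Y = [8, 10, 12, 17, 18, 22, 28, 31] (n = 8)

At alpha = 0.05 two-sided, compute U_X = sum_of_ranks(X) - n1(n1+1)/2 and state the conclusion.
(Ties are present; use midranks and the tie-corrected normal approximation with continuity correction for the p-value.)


Step 1: Combine and sort all 13 observations; assign midranks.
sorted (value, group): (8,X), (8,Y), (9,X), (10,Y), (12,Y), (14,X), (15,X), (17,Y), (18,Y), (22,X), (22,Y), (28,Y), (31,Y)
ranks: 8->1.5, 8->1.5, 9->3, 10->4, 12->5, 14->6, 15->7, 17->8, 18->9, 22->10.5, 22->10.5, 28->12, 31->13
Step 2: Rank sum for X: R1 = 1.5 + 3 + 6 + 7 + 10.5 = 28.
Step 3: U_X = R1 - n1(n1+1)/2 = 28 - 5*6/2 = 28 - 15 = 13.
       U_Y = n1*n2 - U_X = 40 - 13 = 27.
Step 4: Ties are present, so use the tie-corrected normal approximation (with continuity correction) for the p-value.
Step 5: p-value = 0.340019; compare to alpha = 0.05. fail to reject H0.

U_X = 13, p = 0.340019, fail to reject H0 at alpha = 0.05.


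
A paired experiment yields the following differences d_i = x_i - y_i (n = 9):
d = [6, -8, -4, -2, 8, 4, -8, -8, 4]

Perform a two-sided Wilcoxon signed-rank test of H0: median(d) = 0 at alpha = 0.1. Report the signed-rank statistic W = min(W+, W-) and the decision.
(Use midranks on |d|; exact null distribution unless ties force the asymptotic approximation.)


Step 1: Drop any zero differences (none here) and take |d_i|.
|d| = [6, 8, 4, 2, 8, 4, 8, 8, 4]
Step 2: Midrank |d_i| (ties get averaged ranks).
ranks: |6|->5, |8|->7.5, |4|->3, |2|->1, |8|->7.5, |4|->3, |8|->7.5, |8|->7.5, |4|->3
Step 3: Attach original signs; sum ranks with positive sign and with negative sign.
W+ = 5 + 7.5 + 3 + 3 = 18.5
W- = 7.5 + 3 + 1 + 7.5 + 7.5 = 26.5
(Check: W+ + W- = 45 should equal n(n+1)/2 = 45.)
Step 4: Test statistic W = min(W+, W-) = 18.5.
Step 5: Ties in |d|, so use the tie-corrected normal approximation.
        E[W] = n(n+1)/4 = 9*10/4 = 22.5.
        Tie groups: |d|=4 (t=3), |d|=8 (t=4); sum(t^3 - t) = 84.
        Var[W] = n(n+1)(2n+1)/24 - sum(t^3-t)/48 = 1710/24 - 84/48 = 69.5.
        z = (W - E[W]) / sqrt(Var[W]) = (18.5 - 22.5) / 8.3367 = -0.4798.
        Two-sided p = 2*Phi(z) = 0.631364.
Step 6: alpha = 0.1. fail to reject H0.

W+ = 18.5, W- = 26.5, W = min = 18.5, p = 0.631364, fail to reject H0.


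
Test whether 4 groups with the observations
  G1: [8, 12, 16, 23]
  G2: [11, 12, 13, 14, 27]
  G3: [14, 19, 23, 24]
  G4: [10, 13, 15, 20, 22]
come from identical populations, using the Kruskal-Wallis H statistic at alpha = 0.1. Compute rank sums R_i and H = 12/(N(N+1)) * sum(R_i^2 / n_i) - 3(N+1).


Step 1: Combine all N = 18 observations and assign midranks.
sorted (value, group, rank): (8,G1,1), (10,G4,2), (11,G2,3), (12,G1,4.5), (12,G2,4.5), (13,G2,6.5), (13,G4,6.5), (14,G2,8.5), (14,G3,8.5), (15,G4,10), (16,G1,11), (19,G3,12), (20,G4,13), (22,G4,14), (23,G1,15.5), (23,G3,15.5), (24,G3,17), (27,G2,18)
Step 2: Sum ranks within each group.
R_1 = 32 (n_1 = 4)
R_2 = 40.5 (n_2 = 5)
R_3 = 53 (n_3 = 4)
R_4 = 45.5 (n_4 = 5)
Step 3: H = 12/(N(N+1)) * sum(R_i^2/n_i) - 3(N+1)
     = 12/(18*19) * (32^2/4 + 40.5^2/5 + 53^2/4 + 45.5^2/5) - 3*19
     = 0.035088 * 1700.35 - 57
     = 2.661404.
Step 4: Ties present; correction factor C = 1 - 24/(18^3 - 18) = 0.995872. Corrected H = 2.661404 / 0.995872 = 2.672435.
Step 5: Under H0, H ~ chi^2(3); p-value = 0.444932.
Step 6: alpha = 0.1. fail to reject H0.

H = 2.6724, df = 3, p = 0.444932, fail to reject H0.


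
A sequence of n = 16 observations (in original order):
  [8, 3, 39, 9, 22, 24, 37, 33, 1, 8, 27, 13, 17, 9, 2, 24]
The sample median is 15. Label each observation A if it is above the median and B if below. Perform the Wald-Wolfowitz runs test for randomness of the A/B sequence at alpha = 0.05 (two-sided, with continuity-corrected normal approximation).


Step 1: Compute median = 15; label A = above, B = below.
Labels in order: BBABAAAABBABABBA  (n_A = 8, n_B = 8)
Step 2: Count runs R = 10.
Step 3: Under H0 (random ordering), E[R] = 2*n_A*n_B/(n_A+n_B) + 1 = 2*8*8/16 + 1 = 9.0000.
        Var[R] = 2*n_A*n_B*(2*n_A*n_B - n_A - n_B) / ((n_A+n_B)^2 * (n_A+n_B-1)) = 14336/3840 = 3.7333.
        SD[R] = 1.9322.
Step 4: Continuity-corrected z = (R - 0.5 - E[R]) / SD[R] = (10 - 0.5 - 9.0000) / 1.9322 = 0.2588.
Step 5: Two-sided p-value via normal approximation = 2*(1 - Phi(|z|)) = 0.795809.
Step 6: alpha = 0.05. fail to reject H0.

R = 10, z = 0.2588, p = 0.795809, fail to reject H0.


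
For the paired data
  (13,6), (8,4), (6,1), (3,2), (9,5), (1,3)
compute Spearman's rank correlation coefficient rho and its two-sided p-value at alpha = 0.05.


Step 1: Rank x and y separately (midranks; no ties here).
rank(x): 13->6, 8->4, 6->3, 3->2, 9->5, 1->1
rank(y): 6->6, 4->4, 1->1, 2->2, 5->5, 3->3
Step 2: d_i = R_x(i) - R_y(i); compute d_i^2.
  (6-6)^2=0, (4-4)^2=0, (3-1)^2=4, (2-2)^2=0, (5-5)^2=0, (1-3)^2=4
sum(d^2) = 8.
Step 3: rho = 1 - 6*8 / (6*(6^2 - 1)) = 1 - 48/210 = 0.771429.
Step 4: Under H0, t = rho * sqrt((n-2)/(1-rho^2)) = 2.4247 ~ t(4).
Step 5: Two-sided p-value from the t-distribution with 4 df = 0.072397.
Step 6: alpha = 0.05. fail to reject H0.

rho = 0.7714, p = 0.072397, fail to reject H0 at alpha = 0.05.


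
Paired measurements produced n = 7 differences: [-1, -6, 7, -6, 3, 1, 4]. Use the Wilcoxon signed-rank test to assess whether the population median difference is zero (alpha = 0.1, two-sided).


Step 1: Drop any zero differences (none here) and take |d_i|.
|d| = [1, 6, 7, 6, 3, 1, 4]
Step 2: Midrank |d_i| (ties get averaged ranks).
ranks: |1|->1.5, |6|->5.5, |7|->7, |6|->5.5, |3|->3, |1|->1.5, |4|->4
Step 3: Attach original signs; sum ranks with positive sign and with negative sign.
W+ = 7 + 3 + 1.5 + 4 = 15.5
W- = 1.5 + 5.5 + 5.5 = 12.5
(Check: W+ + W- = 28 should equal n(n+1)/2 = 28.)
Step 4: Test statistic W = min(W+, W-) = 12.5.
Step 5: Ties in |d|, so use the tie-corrected normal approximation.
        E[W] = n(n+1)/4 = 7*8/4 = 14.
        Tie groups: |d|=1 (t=2), |d|=6 (t=2); sum(t^3 - t) = 12.
        Var[W] = n(n+1)(2n+1)/24 - sum(t^3-t)/48 = 840/24 - 12/48 = 34.75.
        z = (W - E[W]) / sqrt(Var[W]) = (12.5 - 14) / 5.8949 = -0.2545.
        Two-sided p = 2*Phi(z) = 0.799143.
Step 6: alpha = 0.1. fail to reject H0.

W+ = 15.5, W- = 12.5, W = min = 12.5, p = 0.799143, fail to reject H0.


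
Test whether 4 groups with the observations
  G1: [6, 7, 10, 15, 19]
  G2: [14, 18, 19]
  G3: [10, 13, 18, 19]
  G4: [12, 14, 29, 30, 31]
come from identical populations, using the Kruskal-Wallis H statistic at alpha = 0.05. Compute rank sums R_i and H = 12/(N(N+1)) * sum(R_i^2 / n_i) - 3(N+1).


Step 1: Combine all N = 17 observations and assign midranks.
sorted (value, group, rank): (6,G1,1), (7,G1,2), (10,G1,3.5), (10,G3,3.5), (12,G4,5), (13,G3,6), (14,G2,7.5), (14,G4,7.5), (15,G1,9), (18,G2,10.5), (18,G3,10.5), (19,G1,13), (19,G2,13), (19,G3,13), (29,G4,15), (30,G4,16), (31,G4,17)
Step 2: Sum ranks within each group.
R_1 = 28.5 (n_1 = 5)
R_2 = 31 (n_2 = 3)
R_3 = 33 (n_3 = 4)
R_4 = 60.5 (n_4 = 5)
Step 3: H = 12/(N(N+1)) * sum(R_i^2/n_i) - 3(N+1)
     = 12/(17*18) * (28.5^2/5 + 31^2/3 + 33^2/4 + 60.5^2/5) - 3*18
     = 0.039216 * 1487.08 - 54
     = 4.316993.
Step 4: Ties present; correction factor C = 1 - 42/(17^3 - 17) = 0.991422. Corrected H = 4.316993 / 0.991422 = 4.354347.
Step 5: Under H0, H ~ chi^2(3); p-value = 0.225656.
Step 6: alpha = 0.05. fail to reject H0.

H = 4.3543, df = 3, p = 0.225656, fail to reject H0.


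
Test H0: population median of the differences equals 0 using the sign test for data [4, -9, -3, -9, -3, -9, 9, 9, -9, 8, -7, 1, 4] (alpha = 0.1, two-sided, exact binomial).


Step 1: Discard zero differences. Original n = 13; n_eff = number of nonzero differences = 13.
Nonzero differences (with sign): +4, -9, -3, -9, -3, -9, +9, +9, -9, +8, -7, +1, +4
Step 2: Count signs: positive = 6, negative = 7.
Step 3: Under H0: P(positive) = 0.5, so the number of positives S ~ Bin(13, 0.5).
Step 4: Two-sided exact p-value = sum of Bin(13,0.5) probabilities at or below the observed probability = 1.000000.
Step 5: alpha = 0.1. fail to reject H0.

n_eff = 13, pos = 6, neg = 7, p = 1.000000, fail to reject H0.


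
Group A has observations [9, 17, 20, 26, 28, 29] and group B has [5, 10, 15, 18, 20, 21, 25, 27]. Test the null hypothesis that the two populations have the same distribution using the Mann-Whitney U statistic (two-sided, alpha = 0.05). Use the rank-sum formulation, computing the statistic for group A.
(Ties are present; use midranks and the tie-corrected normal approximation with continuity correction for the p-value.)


Step 1: Combine and sort all 14 observations; assign midranks.
sorted (value, group): (5,Y), (9,X), (10,Y), (15,Y), (17,X), (18,Y), (20,X), (20,Y), (21,Y), (25,Y), (26,X), (27,Y), (28,X), (29,X)
ranks: 5->1, 9->2, 10->3, 15->4, 17->5, 18->6, 20->7.5, 20->7.5, 21->9, 25->10, 26->11, 27->12, 28->13, 29->14
Step 2: Rank sum for X: R1 = 2 + 5 + 7.5 + 11 + 13 + 14 = 52.5.
Step 3: U_X = R1 - n1(n1+1)/2 = 52.5 - 6*7/2 = 52.5 - 21 = 31.5.
       U_Y = n1*n2 - U_X = 48 - 31.5 = 16.5.
Step 4: Ties are present, so use the tie-corrected normal approximation (with continuity correction) for the p-value.
Step 5: p-value = 0.365629; compare to alpha = 0.05. fail to reject H0.

U_X = 31.5, p = 0.365629, fail to reject H0 at alpha = 0.05.


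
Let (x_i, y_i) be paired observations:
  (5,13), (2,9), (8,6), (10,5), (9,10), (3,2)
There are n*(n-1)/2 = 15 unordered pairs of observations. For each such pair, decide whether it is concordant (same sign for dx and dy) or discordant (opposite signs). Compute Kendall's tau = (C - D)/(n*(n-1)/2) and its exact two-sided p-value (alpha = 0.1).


Step 1: Enumerate the 15 unordered pairs (i,j) with i<j and classify each by sign(x_j-x_i) * sign(y_j-y_i).
  (1,2):dx=-3,dy=-4->C; (1,3):dx=+3,dy=-7->D; (1,4):dx=+5,dy=-8->D; (1,5):dx=+4,dy=-3->D
  (1,6):dx=-2,dy=-11->C; (2,3):dx=+6,dy=-3->D; (2,4):dx=+8,dy=-4->D; (2,5):dx=+7,dy=+1->C
  (2,6):dx=+1,dy=-7->D; (3,4):dx=+2,dy=-1->D; (3,5):dx=+1,dy=+4->C; (3,6):dx=-5,dy=-4->C
  (4,5):dx=-1,dy=+5->D; (4,6):dx=-7,dy=-3->C; (5,6):dx=-6,dy=-8->C
Step 2: C = 7, D = 8, total pairs = 15.
Step 3: tau = (C - D)/(n(n-1)/2) = (7 - 8)/15 = -0.066667.
Step 4: Exact two-sided p-value (enumerate n! = 720 permutations of y under H0): p = 1.000000.
Step 5: alpha = 0.1. fail to reject H0.

tau_b = -0.0667 (C=7, D=8), p = 1.000000, fail to reject H0.


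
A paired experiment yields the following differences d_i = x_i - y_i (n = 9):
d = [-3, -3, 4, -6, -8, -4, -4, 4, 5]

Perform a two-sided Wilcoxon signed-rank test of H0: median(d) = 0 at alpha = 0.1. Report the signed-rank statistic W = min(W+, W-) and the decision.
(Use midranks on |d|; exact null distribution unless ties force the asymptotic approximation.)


Step 1: Drop any zero differences (none here) and take |d_i|.
|d| = [3, 3, 4, 6, 8, 4, 4, 4, 5]
Step 2: Midrank |d_i| (ties get averaged ranks).
ranks: |3|->1.5, |3|->1.5, |4|->4.5, |6|->8, |8|->9, |4|->4.5, |4|->4.5, |4|->4.5, |5|->7
Step 3: Attach original signs; sum ranks with positive sign and with negative sign.
W+ = 4.5 + 4.5 + 7 = 16
W- = 1.5 + 1.5 + 8 + 9 + 4.5 + 4.5 = 29
(Check: W+ + W- = 45 should equal n(n+1)/2 = 45.)
Step 4: Test statistic W = min(W+, W-) = 16.
Step 5: Ties in |d|, so use the tie-corrected normal approximation.
        E[W] = n(n+1)/4 = 9*10/4 = 22.5.
        Tie groups: |d|=3 (t=2), |d|=4 (t=4); sum(t^3 - t) = 66.
        Var[W] = n(n+1)(2n+1)/24 - sum(t^3-t)/48 = 1710/24 - 66/48 = 69.875.
        z = (W - E[W]) / sqrt(Var[W]) = (16 - 22.5) / 8.3591 = -0.7776.
        Two-sided p = 2*Phi(z) = 0.436809.
Step 6: alpha = 0.1. fail to reject H0.

W+ = 16, W- = 29, W = min = 16, p = 0.436809, fail to reject H0.


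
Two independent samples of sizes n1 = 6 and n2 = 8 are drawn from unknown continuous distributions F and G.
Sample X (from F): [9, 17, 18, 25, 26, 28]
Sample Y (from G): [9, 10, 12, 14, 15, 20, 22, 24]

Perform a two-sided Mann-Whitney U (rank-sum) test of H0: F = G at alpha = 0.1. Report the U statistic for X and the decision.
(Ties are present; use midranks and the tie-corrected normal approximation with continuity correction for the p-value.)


Step 1: Combine and sort all 14 observations; assign midranks.
sorted (value, group): (9,X), (9,Y), (10,Y), (12,Y), (14,Y), (15,Y), (17,X), (18,X), (20,Y), (22,Y), (24,Y), (25,X), (26,X), (28,X)
ranks: 9->1.5, 9->1.5, 10->3, 12->4, 14->5, 15->6, 17->7, 18->8, 20->9, 22->10, 24->11, 25->12, 26->13, 28->14
Step 2: Rank sum for X: R1 = 1.5 + 7 + 8 + 12 + 13 + 14 = 55.5.
Step 3: U_X = R1 - n1(n1+1)/2 = 55.5 - 6*7/2 = 55.5 - 21 = 34.5.
       U_Y = n1*n2 - U_X = 48 - 34.5 = 13.5.
Step 4: Ties are present, so use the tie-corrected normal approximation (with continuity correction) for the p-value.
Step 5: p-value = 0.196213; compare to alpha = 0.1. fail to reject H0.

U_X = 34.5, p = 0.196213, fail to reject H0 at alpha = 0.1.


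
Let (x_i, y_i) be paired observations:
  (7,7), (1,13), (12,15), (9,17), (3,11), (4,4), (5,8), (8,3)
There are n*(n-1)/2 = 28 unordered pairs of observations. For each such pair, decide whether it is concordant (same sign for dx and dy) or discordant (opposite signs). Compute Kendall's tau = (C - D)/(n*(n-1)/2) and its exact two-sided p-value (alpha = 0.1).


Step 1: Enumerate the 28 unordered pairs (i,j) with i<j and classify each by sign(x_j-x_i) * sign(y_j-y_i).
  (1,2):dx=-6,dy=+6->D; (1,3):dx=+5,dy=+8->C; (1,4):dx=+2,dy=+10->C; (1,5):dx=-4,dy=+4->D
  (1,6):dx=-3,dy=-3->C; (1,7):dx=-2,dy=+1->D; (1,8):dx=+1,dy=-4->D; (2,3):dx=+11,dy=+2->C
  (2,4):dx=+8,dy=+4->C; (2,5):dx=+2,dy=-2->D; (2,6):dx=+3,dy=-9->D; (2,7):dx=+4,dy=-5->D
  (2,8):dx=+7,dy=-10->D; (3,4):dx=-3,dy=+2->D; (3,5):dx=-9,dy=-4->C; (3,6):dx=-8,dy=-11->C
  (3,7):dx=-7,dy=-7->C; (3,8):dx=-4,dy=-12->C; (4,5):dx=-6,dy=-6->C; (4,6):dx=-5,dy=-13->C
  (4,7):dx=-4,dy=-9->C; (4,8):dx=-1,dy=-14->C; (5,6):dx=+1,dy=-7->D; (5,7):dx=+2,dy=-3->D
  (5,8):dx=+5,dy=-8->D; (6,7):dx=+1,dy=+4->C; (6,8):dx=+4,dy=-1->D; (7,8):dx=+3,dy=-5->D
Step 2: C = 14, D = 14, total pairs = 28.
Step 3: tau = (C - D)/(n(n-1)/2) = (14 - 14)/28 = 0.000000.
Step 4: Exact two-sided p-value (enumerate n! = 40320 permutations of y under H0): p = 1.000000.
Step 5: alpha = 0.1. fail to reject H0.

tau_b = 0.0000 (C=14, D=14), p = 1.000000, fail to reject H0.


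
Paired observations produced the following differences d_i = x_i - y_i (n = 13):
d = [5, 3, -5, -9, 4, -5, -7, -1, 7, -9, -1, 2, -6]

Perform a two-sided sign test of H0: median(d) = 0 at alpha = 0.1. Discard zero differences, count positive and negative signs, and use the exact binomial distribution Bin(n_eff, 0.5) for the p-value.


Step 1: Discard zero differences. Original n = 13; n_eff = number of nonzero differences = 13.
Nonzero differences (with sign): +5, +3, -5, -9, +4, -5, -7, -1, +7, -9, -1, +2, -6
Step 2: Count signs: positive = 5, negative = 8.
Step 3: Under H0: P(positive) = 0.5, so the number of positives S ~ Bin(13, 0.5).
Step 4: Two-sided exact p-value = sum of Bin(13,0.5) probabilities at or below the observed probability = 0.581055.
Step 5: alpha = 0.1. fail to reject H0.

n_eff = 13, pos = 5, neg = 8, p = 0.581055, fail to reject H0.


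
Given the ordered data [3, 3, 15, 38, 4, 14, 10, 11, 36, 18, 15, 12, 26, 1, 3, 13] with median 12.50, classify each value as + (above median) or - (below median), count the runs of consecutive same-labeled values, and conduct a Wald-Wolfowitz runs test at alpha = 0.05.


Step 1: Compute median = 12.50; label A = above, B = below.
Labels in order: BBAABABBAAABABBA  (n_A = 8, n_B = 8)
Step 2: Count runs R = 10.
Step 3: Under H0 (random ordering), E[R] = 2*n_A*n_B/(n_A+n_B) + 1 = 2*8*8/16 + 1 = 9.0000.
        Var[R] = 2*n_A*n_B*(2*n_A*n_B - n_A - n_B) / ((n_A+n_B)^2 * (n_A+n_B-1)) = 14336/3840 = 3.7333.
        SD[R] = 1.9322.
Step 4: Continuity-corrected z = (R - 0.5 - E[R]) / SD[R] = (10 - 0.5 - 9.0000) / 1.9322 = 0.2588.
Step 5: Two-sided p-value via normal approximation = 2*(1 - Phi(|z|)) = 0.795809.
Step 6: alpha = 0.05. fail to reject H0.

R = 10, z = 0.2588, p = 0.795809, fail to reject H0.


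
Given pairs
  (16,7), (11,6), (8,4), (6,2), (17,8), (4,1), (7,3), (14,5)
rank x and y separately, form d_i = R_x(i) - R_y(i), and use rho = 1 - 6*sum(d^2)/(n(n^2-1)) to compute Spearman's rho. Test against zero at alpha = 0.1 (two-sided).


Step 1: Rank x and y separately (midranks; no ties here).
rank(x): 16->7, 11->5, 8->4, 6->2, 17->8, 4->1, 7->3, 14->6
rank(y): 7->7, 6->6, 4->4, 2->2, 8->8, 1->1, 3->3, 5->5
Step 2: d_i = R_x(i) - R_y(i); compute d_i^2.
  (7-7)^2=0, (5-6)^2=1, (4-4)^2=0, (2-2)^2=0, (8-8)^2=0, (1-1)^2=0, (3-3)^2=0, (6-5)^2=1
sum(d^2) = 2.
Step 3: rho = 1 - 6*2 / (8*(8^2 - 1)) = 1 - 12/504 = 0.976190.
Step 4: Under H0, t = rho * sqrt((n-2)/(1-rho^2)) = 11.0235 ~ t(6).
Step 5: Two-sided p-value from the t-distribution with 6 df = 0.000033.
Step 6: alpha = 0.1. reject H0.

rho = 0.9762, p = 0.000033, reject H0 at alpha = 0.1.


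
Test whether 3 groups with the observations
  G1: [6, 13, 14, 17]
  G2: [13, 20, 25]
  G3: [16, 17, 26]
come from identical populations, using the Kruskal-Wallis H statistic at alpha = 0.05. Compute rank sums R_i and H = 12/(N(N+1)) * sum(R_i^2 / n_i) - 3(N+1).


Step 1: Combine all N = 10 observations and assign midranks.
sorted (value, group, rank): (6,G1,1), (13,G1,2.5), (13,G2,2.5), (14,G1,4), (16,G3,5), (17,G1,6.5), (17,G3,6.5), (20,G2,8), (25,G2,9), (26,G3,10)
Step 2: Sum ranks within each group.
R_1 = 14 (n_1 = 4)
R_2 = 19.5 (n_2 = 3)
R_3 = 21.5 (n_3 = 3)
Step 3: H = 12/(N(N+1)) * sum(R_i^2/n_i) - 3(N+1)
     = 12/(10*11) * (14^2/4 + 19.5^2/3 + 21.5^2/3) - 3*11
     = 0.109091 * 329.833 - 33
     = 2.981818.
Step 4: Ties present; correction factor C = 1 - 12/(10^3 - 10) = 0.987879. Corrected H = 2.981818 / 0.987879 = 3.018405.
Step 5: Under H0, H ~ chi^2(2); p-value = 0.221086.
Step 6: alpha = 0.05. fail to reject H0.

H = 3.0184, df = 2, p = 0.221086, fail to reject H0.


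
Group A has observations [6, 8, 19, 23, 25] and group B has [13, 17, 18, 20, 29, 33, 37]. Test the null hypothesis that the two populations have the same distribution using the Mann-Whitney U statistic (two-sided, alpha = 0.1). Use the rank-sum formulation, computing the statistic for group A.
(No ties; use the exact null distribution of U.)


Step 1: Combine and sort all 12 observations; assign midranks.
sorted (value, group): (6,X), (8,X), (13,Y), (17,Y), (18,Y), (19,X), (20,Y), (23,X), (25,X), (29,Y), (33,Y), (37,Y)
ranks: 6->1, 8->2, 13->3, 17->4, 18->5, 19->6, 20->7, 23->8, 25->9, 29->10, 33->11, 37->12
Step 2: Rank sum for X: R1 = 1 + 2 + 6 + 8 + 9 = 26.
Step 3: U_X = R1 - n1(n1+1)/2 = 26 - 5*6/2 = 26 - 15 = 11.
       U_Y = n1*n2 - U_X = 35 - 11 = 24.
Step 4: No ties, so the exact null distribution of U (based on enumerating the C(12,5) = 792 equally likely rank assignments) gives the two-sided p-value.
Step 5: p-value = 0.343434; compare to alpha = 0.1. fail to reject H0.

U_X = 11, p = 0.343434, fail to reject H0 at alpha = 0.1.


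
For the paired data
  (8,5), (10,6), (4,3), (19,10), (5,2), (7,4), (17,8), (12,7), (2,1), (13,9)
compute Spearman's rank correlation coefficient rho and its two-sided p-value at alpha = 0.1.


Step 1: Rank x and y separately (midranks; no ties here).
rank(x): 8->5, 10->6, 4->2, 19->10, 5->3, 7->4, 17->9, 12->7, 2->1, 13->8
rank(y): 5->5, 6->6, 3->3, 10->10, 2->2, 4->4, 8->8, 7->7, 1->1, 9->9
Step 2: d_i = R_x(i) - R_y(i); compute d_i^2.
  (5-5)^2=0, (6-6)^2=0, (2-3)^2=1, (10-10)^2=0, (3-2)^2=1, (4-4)^2=0, (9-8)^2=1, (7-7)^2=0, (1-1)^2=0, (8-9)^2=1
sum(d^2) = 4.
Step 3: rho = 1 - 6*4 / (10*(10^2 - 1)) = 1 - 24/990 = 0.975758.
Step 4: Under H0, t = rho * sqrt((n-2)/(1-rho^2)) = 12.6105 ~ t(8).
Step 5: Two-sided p-value from the t-distribution with 8 df = 0.000001.
Step 6: alpha = 0.1. reject H0.

rho = 0.9758, p = 0.000001, reject H0 at alpha = 0.1.


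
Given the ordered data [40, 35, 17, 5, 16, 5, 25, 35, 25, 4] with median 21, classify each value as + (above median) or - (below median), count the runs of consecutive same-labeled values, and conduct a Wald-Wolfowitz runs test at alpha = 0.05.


Step 1: Compute median = 21; label A = above, B = below.
Labels in order: AABBBBAAAB  (n_A = 5, n_B = 5)
Step 2: Count runs R = 4.
Step 3: Under H0 (random ordering), E[R] = 2*n_A*n_B/(n_A+n_B) + 1 = 2*5*5/10 + 1 = 6.0000.
        Var[R] = 2*n_A*n_B*(2*n_A*n_B - n_A - n_B) / ((n_A+n_B)^2 * (n_A+n_B-1)) = 2000/900 = 2.2222.
        SD[R] = 1.4907.
Step 4: Continuity-corrected z = (R + 0.5 - E[R]) / SD[R] = (4 + 0.5 - 6.0000) / 1.4907 = -1.0062.
Step 5: Two-sided p-value via normal approximation = 2*(1 - Phi(|z|)) = 0.314305.
Step 6: alpha = 0.05. fail to reject H0.

R = 4, z = -1.0062, p = 0.314305, fail to reject H0.


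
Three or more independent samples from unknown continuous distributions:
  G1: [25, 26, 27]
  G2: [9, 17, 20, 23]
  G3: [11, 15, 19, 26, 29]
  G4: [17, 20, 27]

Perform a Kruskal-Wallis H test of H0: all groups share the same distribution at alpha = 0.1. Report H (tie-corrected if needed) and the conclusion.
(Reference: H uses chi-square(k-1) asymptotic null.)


Step 1: Combine all N = 15 observations and assign midranks.
sorted (value, group, rank): (9,G2,1), (11,G3,2), (15,G3,3), (17,G2,4.5), (17,G4,4.5), (19,G3,6), (20,G2,7.5), (20,G4,7.5), (23,G2,9), (25,G1,10), (26,G1,11.5), (26,G3,11.5), (27,G1,13.5), (27,G4,13.5), (29,G3,15)
Step 2: Sum ranks within each group.
R_1 = 35 (n_1 = 3)
R_2 = 22 (n_2 = 4)
R_3 = 37.5 (n_3 = 5)
R_4 = 25.5 (n_4 = 3)
Step 3: H = 12/(N(N+1)) * sum(R_i^2/n_i) - 3(N+1)
     = 12/(15*16) * (35^2/3 + 22^2/4 + 37.5^2/5 + 25.5^2/3) - 3*16
     = 0.050000 * 1027.33 - 48
     = 3.366667.
Step 4: Ties present; correction factor C = 1 - 24/(15^3 - 15) = 0.992857. Corrected H = 3.366667 / 0.992857 = 3.390887.
Step 5: Under H0, H ~ chi^2(3); p-value = 0.335192.
Step 6: alpha = 0.1. fail to reject H0.

H = 3.3909, df = 3, p = 0.335192, fail to reject H0.


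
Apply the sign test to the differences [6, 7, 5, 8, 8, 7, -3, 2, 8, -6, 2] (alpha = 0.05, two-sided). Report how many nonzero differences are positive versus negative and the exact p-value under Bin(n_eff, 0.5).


Step 1: Discard zero differences. Original n = 11; n_eff = number of nonzero differences = 11.
Nonzero differences (with sign): +6, +7, +5, +8, +8, +7, -3, +2, +8, -6, +2
Step 2: Count signs: positive = 9, negative = 2.
Step 3: Under H0: P(positive) = 0.5, so the number of positives S ~ Bin(11, 0.5).
Step 4: Two-sided exact p-value = sum of Bin(11,0.5) probabilities at or below the observed probability = 0.065430.
Step 5: alpha = 0.05. fail to reject H0.

n_eff = 11, pos = 9, neg = 2, p = 0.065430, fail to reject H0.


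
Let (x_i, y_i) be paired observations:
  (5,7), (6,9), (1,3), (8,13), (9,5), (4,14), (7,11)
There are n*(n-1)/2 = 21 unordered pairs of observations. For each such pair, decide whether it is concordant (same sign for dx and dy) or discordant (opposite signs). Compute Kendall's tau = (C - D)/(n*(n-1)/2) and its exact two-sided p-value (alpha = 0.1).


Step 1: Enumerate the 21 unordered pairs (i,j) with i<j and classify each by sign(x_j-x_i) * sign(y_j-y_i).
  (1,2):dx=+1,dy=+2->C; (1,3):dx=-4,dy=-4->C; (1,4):dx=+3,dy=+6->C; (1,5):dx=+4,dy=-2->D
  (1,6):dx=-1,dy=+7->D; (1,7):dx=+2,dy=+4->C; (2,3):dx=-5,dy=-6->C; (2,4):dx=+2,dy=+4->C
  (2,5):dx=+3,dy=-4->D; (2,6):dx=-2,dy=+5->D; (2,7):dx=+1,dy=+2->C; (3,4):dx=+7,dy=+10->C
  (3,5):dx=+8,dy=+2->C; (3,6):dx=+3,dy=+11->C; (3,7):dx=+6,dy=+8->C; (4,5):dx=+1,dy=-8->D
  (4,6):dx=-4,dy=+1->D; (4,7):dx=-1,dy=-2->C; (5,6):dx=-5,dy=+9->D; (5,7):dx=-2,dy=+6->D
  (6,7):dx=+3,dy=-3->D
Step 2: C = 12, D = 9, total pairs = 21.
Step 3: tau = (C - D)/(n(n-1)/2) = (12 - 9)/21 = 0.142857.
Step 4: Exact two-sided p-value (enumerate n! = 5040 permutations of y under H0): p = 0.772619.
Step 5: alpha = 0.1. fail to reject H0.

tau_b = 0.1429 (C=12, D=9), p = 0.772619, fail to reject H0.


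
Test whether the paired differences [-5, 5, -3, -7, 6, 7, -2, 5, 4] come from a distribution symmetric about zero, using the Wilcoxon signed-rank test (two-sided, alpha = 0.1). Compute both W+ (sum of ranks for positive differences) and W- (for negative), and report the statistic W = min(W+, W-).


Step 1: Drop any zero differences (none here) and take |d_i|.
|d| = [5, 5, 3, 7, 6, 7, 2, 5, 4]
Step 2: Midrank |d_i| (ties get averaged ranks).
ranks: |5|->5, |5|->5, |3|->2, |7|->8.5, |6|->7, |7|->8.5, |2|->1, |5|->5, |4|->3
Step 3: Attach original signs; sum ranks with positive sign and with negative sign.
W+ = 5 + 7 + 8.5 + 5 + 3 = 28.5
W- = 5 + 2 + 8.5 + 1 = 16.5
(Check: W+ + W- = 45 should equal n(n+1)/2 = 45.)
Step 4: Test statistic W = min(W+, W-) = 16.5.
Step 5: Ties in |d|, so use the tie-corrected normal approximation.
        E[W] = n(n+1)/4 = 9*10/4 = 22.5.
        Tie groups: |d|=5 (t=3), |d|=7 (t=2); sum(t^3 - t) = 30.
        Var[W] = n(n+1)(2n+1)/24 - sum(t^3-t)/48 = 1710/24 - 30/48 = 70.625.
        z = (W - E[W]) / sqrt(Var[W]) = (16.5 - 22.5) / 8.4039 = -0.7140.
        Two-sided p = 2*Phi(z) = 0.475254.
Step 6: alpha = 0.1. fail to reject H0.

W+ = 28.5, W- = 16.5, W = min = 16.5, p = 0.475254, fail to reject H0.
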